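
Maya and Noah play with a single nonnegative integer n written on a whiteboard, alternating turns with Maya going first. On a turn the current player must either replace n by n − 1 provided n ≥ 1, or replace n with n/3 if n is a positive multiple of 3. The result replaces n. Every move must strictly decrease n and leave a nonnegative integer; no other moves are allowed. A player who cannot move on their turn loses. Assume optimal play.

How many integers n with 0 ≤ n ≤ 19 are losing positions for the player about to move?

Work bottom-up. With no move the player to move loses. Otherwise the position is W if at least one move leads to an L position for the opponent, and L if every move leads to a W.
n=0: no move → L
n=1: W (go to 0, an L position)
n=2: L (sole option 1(W) is W)
n=3: W (go to 2, an L position)
n=4: L (sole option 3(W) is W)
n=5: W (go to 4, an L position)
n=6: W (go to 2, an L position)
n=7: L (sole option 6(W) is W)
n=8: W (go to 7, an L position)
n=9: L (options 3(W), 8(W) are all W)
n=10: W (go to 9, an L position)
n=11: L (sole option 10(W) is W)
n=12: W (go to 4, an L position)
n=13: L (sole option 12(W) is W)
n=14: W (go to 13, an L position)
n=15: L (options 5(W), 14(W) are all W)
n=16: W (go to 15, an L position)
n=17: L (sole option 16(W) is W)
n=18: W (go to 17, an L position)
n=19: L (sole option 18(W) is W)
L entries with 0 ≤ n ≤ 19: n = 0, 2, 4, 7, 9, 11, 13, 15, 17, 19; that makes 10.

10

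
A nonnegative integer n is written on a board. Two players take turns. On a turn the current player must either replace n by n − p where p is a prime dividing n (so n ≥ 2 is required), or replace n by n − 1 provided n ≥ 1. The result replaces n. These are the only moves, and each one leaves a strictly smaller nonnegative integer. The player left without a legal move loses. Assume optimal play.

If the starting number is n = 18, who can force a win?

Work bottom-up. With no move the player to move loses. Otherwise the position is W if at least one move leads to an L position for the opponent, and L if every move leads to a W.
n=0: no move → L
n=1: can move to 0, which is L ⇒ W
n=2: can move to 0, which is L ⇒ W
n=3: can move to 0, which is L ⇒ W
n=4: moves to 2(W), 3(W); every one is W ⇒ L
n=5: can move to 0, which is L ⇒ W
n=6: can move to 4, which is L ⇒ W
n=7: can move to 0, which is L ⇒ W
n=8: moves to 6(W), 7(W); every one is W ⇒ L
n=9: can move to 8, which is L ⇒ W
n=10: can move to 8, which is L ⇒ W
n=11: can move to 0, which is L ⇒ W
n=12: moves to 9(W), 10(W), 11(W); every one is W ⇒ L
n=13: can move to 0, which is L ⇒ W
n=14: can move to 12, which is L ⇒ W
n=15: can move to 12, which is L ⇒ W
n=16: moves to 14(W), 15(W); every one is W ⇒ L
n=17: can move to 0, which is L ⇒ W
n=18: can move to 16, which is L ⇒ W
The starting position 18 is W: the player to move should move to 16, handing over an L position.

The first player wins.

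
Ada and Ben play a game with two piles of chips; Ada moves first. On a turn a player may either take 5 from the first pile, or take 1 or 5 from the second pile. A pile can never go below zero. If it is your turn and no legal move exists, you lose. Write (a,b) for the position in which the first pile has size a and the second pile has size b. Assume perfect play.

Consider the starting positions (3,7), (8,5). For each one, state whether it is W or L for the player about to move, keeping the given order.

(3,7): W, (8,5): L

Build the W/L table. Terminal = L. A non-terminal position is W if it has a move to some L; otherwise it is L.
No move ever increases a pile, so every position that can arise here has a ≤ 8 and b ≤ 7; it is enough to label the cells with 0 ≤ a ≤ 8 and 0 ≤ b ≤ 7.
Every move lowers a or b (never raises either), so fill the grid row by row in increasing a, and left to right within a row: each cell's successors are then already labelled.
      b=0  b=1  b=2  b=3  b=4  b=5  b=6  b=7
a=0:    L    W    L    W    L    W    L    W
a=1:    L    W    L    W    L    W    L    W
a=2:    L    W    L    W    L    W    L    W
a=3:    L    W    L    W    L    W    L    W
a=4:    L    W    L    W    L    W    L    W
a=5:    W    L    W    L    W    L    W    L
a=6:    W    L    W    L    W    L    W    L
a=7:    W    L    W    L    W    L    W    L
a=8:    W    L    W    L    W    L    W    L
Cells with no legal move (terminal, hence L): (0,0), (1,0), (2,0), (3,0), (4,0).
The remaining L cells, each justified by listing all of its moves:
(0,2): →(0,1)(W) only, which is W, so L
(0,4): →(0,3)(W) only, which is W, so L
(0,6): →(0,5)(W), (0,1)(W) — all W, so L
(1,2): →(1,1)(W) only, which is W, so L
(1,4): →(1,3)(W) only, which is W, so L
(1,6): →(1,5)(W), (1,1)(W) — all W, so L
(2,2): →(2,1)(W) only, which is W, so L
(2,4): →(2,3)(W) only, which is W, so L
(2,6): →(2,5)(W), (2,1)(W) — all W, so L
(3,2): →(3,1)(W) only, which is W, so L
(3,4): →(3,3)(W) only, which is W, so L
(3,6): →(3,5)(W), (3,1)(W) — all W, so L
(4,2): →(4,1)(W) only, which is W, so L
(4,4): →(4,3)(W) only, which is W, so L
(4,6): →(4,5)(W), (4,1)(W) — all W, so L
(5,1): →(0,1)(W), (5,0)(W) — all W, so L
(5,3): →(0,3)(W), (5,2)(W) — all W, so L
(5,5): →(0,5)(W), (5,4)(W), (5,0)(W) — all W, so L
(5,7): →(0,7)(W), (5,6)(W), (5,2)(W) — all W, so L
(6,1): →(1,1)(W), (6,0)(W) — all W, so L
(6,3): →(1,3)(W), (6,2)(W) — all W, so L
(6,5): →(1,5)(W), (6,4)(W), (6,0)(W) — all W, so L
(6,7): →(1,7)(W), (6,6)(W), (6,2)(W) — all W, so L
(7,1): →(2,1)(W), (7,0)(W) — all W, so L
(7,3): →(2,3)(W), (7,2)(W) — all W, so L
(7,5): →(2,5)(W), (7,4)(W), (7,0)(W) — all W, so L
(7,7): →(2,7)(W), (7,6)(W), (7,2)(W) — all W, so L
(8,1): →(3,1)(W), (8,0)(W) — all W, so L
(8,3): →(3,3)(W), (8,2)(W) — all W, so L
(8,5): →(3,5)(W), (8,4)(W), (8,0)(W) — all W, so L
(8,7): →(3,7)(W), (8,6)(W), (8,2)(W) — all W, so L
Every other cell has at least one move into one of the L cells above, so it is W.
(3,7): the move to (3,6) reaches an L cell, so W
(8,5): one of the L cells justified above, so L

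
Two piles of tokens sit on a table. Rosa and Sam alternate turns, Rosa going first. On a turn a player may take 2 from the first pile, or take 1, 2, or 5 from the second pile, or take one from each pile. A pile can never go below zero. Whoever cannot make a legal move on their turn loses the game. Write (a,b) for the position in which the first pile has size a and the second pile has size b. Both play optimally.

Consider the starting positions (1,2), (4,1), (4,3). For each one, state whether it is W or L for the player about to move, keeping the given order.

(1,2): W, (4,1): W, (4,3): L

Positions with no move are L. A position that does have a move is losing for the player to move precisely when every available move leads to a winning position for the opponent. Fill in the labels:
No move ever increases a pile, so every position that can arise here has a ≤ 4 and b ≤ 3; it is enough to label the cells with 0 ≤ a ≤ 4 and 0 ≤ b ≤ 3.
Every move lowers a or b (never raises either), so fill the grid row by row in increasing a, and left to right within a row: each cell's successors are then already labelled.
      b=0  b=1  b=2  b=3
a=0:    L    W    W    L
a=1:    L    W    W    L
a=2:    W    W    L    W
a=3:    W    L    W    W
a=4:    L    W    W    L
Cells with no legal move (terminal, hence L): (0,0), (1,0).
The remaining L cells, each justified by listing all of its moves:
(0,3): only reaches (0,2)(W), (0,1)(W), all W → L
(1,3): only reaches (1,2)(W), (1,1)(W), (0,2)(W), all W → L
(2,2): only reaches (0,2)(W), (2,1)(W), (2,0)(W), (1,1)(W), all W → L
(3,1): only reaches (1,1)(W), (3,0)(W), (2,0)(W), all W → L
(4,0): only reaches (2,0)(W), which is W → L
(4,3): only reaches (2,3)(W), (4,2)(W), (4,1)(W), (3,2)(W), all W → L
Every other cell has at least one move into one of the L cells above, so it is W.
(1,2): the move to (1,0) reaches an L cell, so W
(4,1): the move to (4,0) reaches an L cell, so W
(4,3): one of the L cells justified above, so L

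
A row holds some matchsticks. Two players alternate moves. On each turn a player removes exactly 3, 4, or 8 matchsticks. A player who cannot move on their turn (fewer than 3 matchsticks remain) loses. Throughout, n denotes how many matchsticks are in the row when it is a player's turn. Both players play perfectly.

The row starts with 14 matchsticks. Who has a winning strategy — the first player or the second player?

Positions with no move are L. A position that does have a move is losing for the player to move precisely when every available move leads to a winning position for the opponent. Fill in the labels:
n=0: no move → L
n=1: no move → L
n=2: no move → L
n=3: reaches L-position 0 → W
n=4: reaches L-position 1 → W
n=5: reaches L-position 2 → W
n=6: reaches L-position 2 → W
n=7: only reaches 4(W), 3(W), all W → L
n=8: reaches L-position 0 → W
n=9: reaches L-position 1 → W
n=10: reaches L-position 7 → W
n=11: reaches L-position 7 → W
n=12: only reaches 9(W), 8(W), 4(W), all W → L
n=13: only reaches 10(W), 9(W), 5(W), all W → L
n=14: only reaches 11(W), 10(W), 6(W), all W → L
The starting position 14 is L: whatever the player to move does, the opponent receives a W position.

The second player wins.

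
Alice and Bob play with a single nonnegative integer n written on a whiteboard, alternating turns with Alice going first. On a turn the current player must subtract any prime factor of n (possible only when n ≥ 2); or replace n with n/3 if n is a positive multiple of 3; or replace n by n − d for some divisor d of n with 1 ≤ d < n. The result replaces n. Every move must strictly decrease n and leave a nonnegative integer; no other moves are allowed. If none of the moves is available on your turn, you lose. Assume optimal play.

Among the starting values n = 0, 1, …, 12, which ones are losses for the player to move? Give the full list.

Label each position W (a win for the player to move) or L (a loss). A position with no legal move is L; any other position is W exactly when some move reaches an L, and L when every move reaches a W.
n=0: no move → L
n=1: no move → L
n=2: reaches L-position 0 → W
n=3: reaches L-position 0 → W
n=4: only reaches 2(W), 3(W), all W → L
n=5: reaches L-position 0 → W
n=6: reaches L-position 4 → W
n=7: reaches L-position 0 → W
n=8: reaches L-position 4 → W
n=9: only reaches 3(W), 6(W), 8(W), all W → L
n=10: reaches L-position 9 → W
n=11: reaches L-position 0 → W
n=12: reaches L-position 4 → W
The losing starting values of n are exactly the entries labelled L in this table (4 of them).

0, 1, 4, 9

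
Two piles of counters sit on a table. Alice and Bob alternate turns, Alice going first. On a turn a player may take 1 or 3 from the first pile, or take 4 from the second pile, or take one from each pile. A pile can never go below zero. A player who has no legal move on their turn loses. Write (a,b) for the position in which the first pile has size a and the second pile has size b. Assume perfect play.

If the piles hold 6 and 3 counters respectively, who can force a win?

Build the W/L table. Terminal = L. A non-terminal position is W if it has a move to some L; otherwise it is L.
No move ever increases a pile, so every position that can arise here has a ≤ 6 and b ≤ 3; it is enough to label the cells with 0 ≤ a ≤ 6 and 0 ≤ b ≤ 3.
Every move lowers a or b (never raises either), so fill the grid row by row in increasing a, and left to right within a row: each cell's successors are then already labelled.
      b=0  b=1  b=2  b=3
a=0:    L    L    L    L
a=1:    W    W    W    W
a=2:    L    L    L    L
a=3:    W    W    W    W
a=4:    L    L    L    L
a=5:    W    W    W    W
a=6:    L    L    L    L
Cells with no legal move (terminal, hence L): (0,0), (0,1), (0,2), (0,3).
The remaining L cells, each justified by listing all of its moves:
(2,0): L (sole option (1,0)(W) is W)
(2,1): L (options (1,1)(W), (1,0)(W) are all W)
(2,2): L (options (1,2)(W), (1,1)(W) are all W)
(2,3): L (options (1,3)(W), (1,2)(W) are all W)
(4,0): L (options (3,0)(W), (1,0)(W) are all W)
(4,1): L (options (3,1)(W), (1,1)(W), (3,0)(W) are all W)
(4,2): L (options (3,2)(W), (1,2)(W), (3,1)(W) are all W)
(4,3): L (options (3,3)(W), (1,3)(W), (3,2)(W) are all W)
(6,0): L (options (5,0)(W), (3,0)(W) are all W)
(6,1): L (options (5,1)(W), (3,1)(W), (5,0)(W) are all W)
(6,2): L (options (5,2)(W), (3,2)(W), (5,1)(W) are all W)
(6,3): L (options (5,3)(W), (3,3)(W), (5,2)(W) are all W)
Every other cell has at least one move into one of the L cells above, so it is W.
The starting position (6,3) is L: whatever Alice does, the opponent receives a W position.

Bob wins.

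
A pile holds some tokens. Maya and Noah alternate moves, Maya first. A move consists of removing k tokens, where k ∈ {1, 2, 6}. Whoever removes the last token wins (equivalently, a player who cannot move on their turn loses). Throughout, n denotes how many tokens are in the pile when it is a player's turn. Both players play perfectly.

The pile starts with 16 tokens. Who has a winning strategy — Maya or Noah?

Maya wins.

Positions with no move are L. A position that does have a move is losing for the player to move precisely when every available move leads to a winning position for the opponent. Fill in the labels:
n=0: no move → L
n=1: reaches L-position 0 → W
n=2: reaches L-position 0 → W
n=3: only reaches 2(W), 1(W), all W → L
n=4: reaches L-position 3 → W
n=5: reaches L-position 3 → W
n=6: reaches L-position 0 → W
n=7: only reaches 6(W), 5(W), 1(W), all W → L
n=8: reaches L-position 7 → W
n=9: reaches L-position 7 → W
n=10: only reaches 9(W), 8(W), 4(W), all W → L
n=11: reaches L-position 10 → W
n=12: reaches L-position 10 → W
n=13: reaches L-position 7 → W
n=14: only reaches 13(W), 12(W), 8(W), all W → L
n=15: reaches L-position 14 → W
n=16: reaches L-position 14 → W
From 16 Maya can remove 2, leaving 14, reaching an L position.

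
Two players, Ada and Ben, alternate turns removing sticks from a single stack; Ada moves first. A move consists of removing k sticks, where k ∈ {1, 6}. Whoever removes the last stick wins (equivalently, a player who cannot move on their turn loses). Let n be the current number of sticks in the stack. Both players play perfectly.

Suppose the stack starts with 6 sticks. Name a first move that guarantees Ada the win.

Remove 6, leaving 0.

Work bottom-up. With no move the player to move loses. Otherwise the position is W if at least one move leads to an L position for the opponent, and L if every move leads to a W.
n=0: no move → L
n=1: can move to 0, which is L ⇒ W
n=2: the only move is to 1(W), a W ⇒ L
n=3: can move to 2, which is L ⇒ W
n=4: the only move is to 3(W), a W ⇒ L
n=5: can move to 4, which is L ⇒ W
n=6: can move to 0, which is L ⇒ W
From 6, the L positions reachable in one move are: 0.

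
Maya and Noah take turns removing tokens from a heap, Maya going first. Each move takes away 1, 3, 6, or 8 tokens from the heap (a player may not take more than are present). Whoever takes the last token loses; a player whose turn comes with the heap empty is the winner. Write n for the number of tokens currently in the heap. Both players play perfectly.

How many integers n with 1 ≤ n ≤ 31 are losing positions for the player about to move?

Compute win/loss labels from the base case upward. A position with no move is W. Any other position is W if it can reach an L in one move, else L.
n=0: no move; the opponent has just taken the last token and therefore loses → W
n=1: →0(W) only, which is W, so L
n=2: →1(L), so W
n=3: →2(W), 0(W) — all W, so L
n=4: →3(L), so W
n=5: →4(W), 2(W) — all W, so L
n=6: →5(L), so W
n=7: →1(L), so W
n=8: →5(L), so W
n=9: →3(L), so W
n=10: →9(W), 7(W), 4(W), 2(W) — all W, so L
n=11: →10(L), so W
n=12: →11(W), 9(W), 6(W), 4(W) — all W, so L
n=13: →12(L), so W
n=14: →13(W), 11(W), 8(W), 6(W) — all W, so L
n=15: →14(L), so W
n=16: →10(L), so W
n=17: →14(L), so W
n=18: →12(L), so W
n=19: →18(W), 16(W), 13(W), 11(W) — all W, so L
n=20: →19(L), so W
n=21: →20(W), 18(W), 15(W), 13(W) — all W, so L
n=22: →21(L), so W
n=23: →22(W), 20(W), 17(W), 15(W) — all W, so L
n=24: →23(L), so W
n=25: →19(L), so W
n=26: →23(L), so W
n=27: →21(L), so W
n=28: →27(W), 25(W), 22(W), 20(W) — all W, so L
n=29: →28(L), so W
n=30: →29(W), 27(W), 24(W), 22(W) — all W, so L
n=31: →30(L), so W
L entries with 1 ≤ n ≤ 31 (the range starts at n=1): n = 1, 3, 5, 10, 12, 14, 19, 21, 23, 28, 30; that makes 11.

11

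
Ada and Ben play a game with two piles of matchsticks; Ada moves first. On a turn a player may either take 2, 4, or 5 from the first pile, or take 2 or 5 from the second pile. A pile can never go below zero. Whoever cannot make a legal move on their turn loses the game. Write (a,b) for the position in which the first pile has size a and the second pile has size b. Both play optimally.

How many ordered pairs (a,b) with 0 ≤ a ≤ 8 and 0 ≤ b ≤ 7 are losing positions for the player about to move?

24

Label each position W (a win for the player to move) or L (a loss). A position with no legal move is L; any other position is W exactly when some move reaches an L, and L when every move reaches a W.
Every move lowers a or b (never raises either), so fill the grid row by row in increasing a, and left to right within a row: each cell's successors are then already labelled.
      b=0  b=1  b=2  b=3  b=4  b=5  b=6  b=7
a=0:    L    L    W    W    L    W    W    L
a=1:    L    L    W    W    L    W    W    L
a=2:    W    W    L    L    W    W    L    W
a=3:    W    W    L    L    W    W    L    W
a=4:    W    W    W    W    W    L    W    W
a=5:    W    W    W    W    W    L    W    W
a=6:    W    W    W    W    W    W    W    W
a=7:    L    L    W    W    L    W    W    L
a=8:    L    L    W    W    L    W    W    L
Cells with no legal move (terminal, hence L): (0,0), (0,1), (1,0), (1,1).
The remaining L cells, each justified by listing all of its moves:
(0,4): the only move is to (0,2)(W), a W ⇒ L
(0,7): moves to (0,5)(W), (0,2)(W); every one is W ⇒ L
(1,4): the only move is to (1,2)(W), a W ⇒ L
(1,7): moves to (1,5)(W), (1,2)(W); every one is W ⇒ L
(2,2): moves to (0,2)(W), (2,0)(W); every one is W ⇒ L
(2,3): moves to (0,3)(W), (2,1)(W); every one is W ⇒ L
(2,6): moves to (0,6)(W), (2,4)(W), (2,1)(W); every one is W ⇒ L
(3,2): moves to (1,2)(W), (3,0)(W); every one is W ⇒ L
(3,3): moves to (1,3)(W), (3,1)(W); every one is W ⇒ L
(3,6): moves to (1,6)(W), (3,4)(W), (3,1)(W); every one is W ⇒ L
(4,5): moves to (2,5)(W), (0,5)(W), (4,3)(W), (4,0)(W); every one is W ⇒ L
(5,5): moves to (3,5)(W), (1,5)(W), (0,5)(W), (5,3)(W), (5,0)(W); every one is W ⇒ L
(7,0): moves to (5,0)(W), (3,0)(W), (2,0)(W); every one is W ⇒ L
(7,1): moves to (5,1)(W), (3,1)(W), (2,1)(W); every one is W ⇒ L
(7,4): moves to (5,4)(W), (3,4)(W), (2,4)(W), (7,2)(W); every one is W ⇒ L
(7,7): moves to (5,7)(W), (3,7)(W), (2,7)(W), (7,5)(W), (7,2)(W); every one is W ⇒ L
(8,0): moves to (6,0)(W), (4,0)(W), (3,0)(W); every one is W ⇒ L
(8,1): moves to (6,1)(W), (4,1)(W), (3,1)(W); every one is W ⇒ L
(8,4): moves to (6,4)(W), (4,4)(W), (3,4)(W), (8,2)(W); every one is W ⇒ L
(8,7): moves to (6,7)(W), (4,7)(W), (3,7)(W), (8,5)(W), (8,2)(W); every one is W ⇒ L
Every other cell has at least one move into one of the L cells above, so it is W.
L cells per row: a=0: 4, a=1: 4, a=2: 3, a=3: 3, a=4: 1, a=5: 1, a=6: 0, a=7: 4, a=8: 4; total 24.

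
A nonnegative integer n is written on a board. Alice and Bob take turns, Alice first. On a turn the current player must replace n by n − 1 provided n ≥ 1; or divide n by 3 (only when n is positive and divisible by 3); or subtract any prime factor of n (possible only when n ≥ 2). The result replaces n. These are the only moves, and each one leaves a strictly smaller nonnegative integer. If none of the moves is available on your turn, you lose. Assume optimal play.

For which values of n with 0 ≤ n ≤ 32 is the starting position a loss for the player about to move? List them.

0, 4, 8, 14, 18, 22, 25, 27, 32

Classify positions by backward induction: terminal positions (no move available) are L. From any other position, the mover wins iff some move reaches an L.
n=0: no move → L
n=1: W (go to 0, an L position)
n=2: W (go to 0, an L position)
n=3: W (go to 0, an L position)
n=4: L (options 2(W), 3(W) are all W)
n=5: W (go to 0, an L position)
n=6: W (go to 4, an L position)
n=7: W (go to 0, an L position)
n=8: L (options 6(W), 7(W) are all W)
n=9: W (go to 8, an L position)
n=10: W (go to 8, an L position)
n=11: W (go to 0, an L position)
n=12: W (go to 4, an L position)
n=13: W (go to 0, an L position)
n=14: L (options 7(W), 12(W), 13(W) are all W)
n=15: W (go to 14, an L position)
n=16: W (go to 14, an L position)
n=17: W (go to 0, an L position)
n=18: L (options 6(W), 15(W), 16(W), 17(W) are all W)
n=19: W (go to 0, an L position)
n=20: W (go to 18, an L position)
n=21: W (go to 14, an L position)
n=22: L (options 11(W), 20(W), 21(W) are all W)
n=23: W (go to 0, an L position)
n=24: W (go to 8, an L position)
n=25: L (options 20(W), 24(W) are all W)
n=26: W (go to 25, an L position)
n=27: L (options 9(W), 24(W), 26(W) are all W)
n=28: W (go to 27, an L position)
n=29: W (go to 0, an L position)
n=30: W (go to 25, an L position)
n=31: W (go to 0, an L position)
n=32: L (options 30(W), 31(W) are all W)
The losing starting values of n are exactly the entries labelled L in this table (9 of them).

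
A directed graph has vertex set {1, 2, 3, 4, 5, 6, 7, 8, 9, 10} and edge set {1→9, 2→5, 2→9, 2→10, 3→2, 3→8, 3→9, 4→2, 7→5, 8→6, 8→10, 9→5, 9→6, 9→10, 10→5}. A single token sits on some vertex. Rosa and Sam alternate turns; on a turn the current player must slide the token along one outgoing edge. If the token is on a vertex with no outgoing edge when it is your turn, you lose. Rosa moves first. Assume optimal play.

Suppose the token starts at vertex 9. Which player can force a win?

Label each position W (a win for the player to move) or L (a loss). A position with no legal move is L; any other position is W exactly when some move reaches an L, and L when every move reaches a W.
Every edge goes from a vertex to one that appears earlier in the order 5, 6, 10, 9, 8, 2, 3, 4, 1, 7, so processing vertices in that order labels each vertex after all of its successors.
5: no outgoing edge → L
6: no outgoing edge → L
10: reaches L-position 5 → W
9: reaches L-position 6 → W
8: reaches L-position 6 → W
2: reaches L-position 5 → W
3: only reaches 2(W), 8(W), 9(W), all W → L
4: only reaches 2(W), which is W → L
1: only reaches 9(W), which is W → L
7: reaches L-position 5 → W
The starting position 9 is W: Rosa should move to 6, handing over an L position.

Rosa wins.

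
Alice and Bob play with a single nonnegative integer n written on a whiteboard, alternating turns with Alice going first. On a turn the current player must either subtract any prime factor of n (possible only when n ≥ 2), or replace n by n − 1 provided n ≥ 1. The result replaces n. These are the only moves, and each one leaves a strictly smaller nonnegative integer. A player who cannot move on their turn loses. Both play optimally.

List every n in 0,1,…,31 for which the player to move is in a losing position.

Work bottom-up. With no move the player to move loses. Otherwise the position is W if at least one move leads to an L position for the opponent, and L if every move leads to a W.
n=0: no move → L
n=1: →0(L), so W
n=2: →0(L), so W
n=3: →0(L), so W
n=4: →2(W), 3(W) — all W, so L
n=5: →0(L), so W
n=6: →4(L), so W
n=7: →0(L), so W
n=8: →6(W), 7(W) — all W, so L
n=9: →8(L), so W
n=10: →8(L), so W
n=11: →0(L), so W
n=12: →9(W), 10(W), 11(W) — all W, so L
n=13: →0(L), so W
n=14: →12(L), so W
n=15: →12(L), so W
n=16: →14(W), 15(W) — all W, so L
n=17: →0(L), so W
n=18: →16(L), so W
n=19: →0(L), so W
n=20: →15(W), 18(W), 19(W) — all W, so L
n=21: →20(L), so W
n=22: →20(L), so W
n=23: →0(L), so W
n=24: →21(W), 22(W), 23(W) — all W, so L
n=25: →20(L), so W
n=26: →24(L), so W
n=27: →24(L), so W
n=28: →21(W), 26(W), 27(W) — all W, so L
n=29: →0(L), so W
n=30: →28(L), so W
n=31: →0(L), so W
The losing starting values of n are exactly the entries labelled L in this table (8 of them).

0, 4, 8, 12, 16, 20, 24, 28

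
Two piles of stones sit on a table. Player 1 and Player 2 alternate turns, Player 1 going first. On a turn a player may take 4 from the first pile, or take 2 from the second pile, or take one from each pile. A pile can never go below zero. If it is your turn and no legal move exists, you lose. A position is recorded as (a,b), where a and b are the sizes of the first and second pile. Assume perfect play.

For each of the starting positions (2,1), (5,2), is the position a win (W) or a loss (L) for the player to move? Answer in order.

(2,1): W, (5,2): L

Label each position W (a win for the player to move) or L (a loss). A position with no legal move is L; any other position is W exactly when some move reaches an L, and L when every move reaches a W.
No move ever increases a pile, so every position that can arise here has a ≤ 5 and b ≤ 2; it is enough to label the cells with 0 ≤ a ≤ 5 and 0 ≤ b ≤ 2.
Every move lowers a or b (never raises either), so fill the grid row by row in increasing a, and left to right within a row: each cell's successors are then already labelled.
      b=0  b=1  b=2
a=0:    L    L    W
a=1:    L    W    W
a=2:    L    W    W
a=3:    L    W    W
a=4:    W    W    L
a=5:    W    L    L
Cells with no legal move (terminal, hence L): (0,0), (0,1), (1,0), (2,0), (3,0).
The remaining L cells, each justified by listing all of its moves:
(4,2): →(0,2)(W), (4,0)(W), (3,1)(W) — all W, so L
(5,1): →(1,1)(W), (4,0)(W) — all W, so L
(5,2): →(1,2)(W), (5,0)(W), (4,1)(W) — all W, so L
Every other cell has at least one move into one of the L cells above, so it is W.
(2,1): the move to (1,0) reaches an L cell, so W
(5,2): one of the L cells justified above, so L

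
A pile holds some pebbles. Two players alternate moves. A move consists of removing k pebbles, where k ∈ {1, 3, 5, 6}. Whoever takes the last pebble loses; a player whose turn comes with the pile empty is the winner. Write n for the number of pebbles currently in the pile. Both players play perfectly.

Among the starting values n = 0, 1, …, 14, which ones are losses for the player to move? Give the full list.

Build the W/L table. Terminal = W. A non-terminal position is W if it has a move to some L; otherwise it is L.
n=0: no move; the opponent has just taken the last pebble and therefore loses → W
n=1: the only move is to 0(W), a W ⇒ L
n=2: can move to 1, which is L ⇒ W
n=3: moves to 2(W), 0(W); every one is W ⇒ L
n=4: can move to 3, which is L ⇒ W
n=5: moves to 4(W), 2(W), 0(W); every one is W ⇒ L
n=6: can move to 5, which is L ⇒ W
n=7: can move to 1, which is L ⇒ W
n=8: can move to 5, which is L ⇒ W
n=9: can move to 3, which is L ⇒ W
n=10: can move to 5, which is L ⇒ W
n=11: can move to 5, which is L ⇒ W
n=12: moves to 11(W), 9(W), 7(W), 6(W); every one is W ⇒ L
n=13: can move to 12, which is L ⇒ W
n=14: moves to 13(W), 11(W), 9(W), 8(W); every one is W ⇒ L
The losing starting values of n are exactly the entries labelled L in this table (5 of them).

1, 3, 5, 12, 14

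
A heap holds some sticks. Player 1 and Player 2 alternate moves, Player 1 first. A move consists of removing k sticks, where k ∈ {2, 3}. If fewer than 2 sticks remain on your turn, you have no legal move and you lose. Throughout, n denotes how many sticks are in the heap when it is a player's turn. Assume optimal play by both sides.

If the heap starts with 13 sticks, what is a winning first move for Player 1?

Use the standard recursion: the mover loses at a terminal position; elsewhere, the mover wins exactly when some move hands the opponent an L position.
n=0: no move → L
n=1: no move → L
n=2: reaches L-position 0 → W
n=3: reaches L-position 1 → W
n=4: reaches L-position 1 → W
n=5: only reaches 3(W), 2(W), all W → L
n=6: only reaches 4(W), 3(W), all W → L
n=7: reaches L-position 5 → W
n=8: reaches L-position 6 → W
n=9: reaches L-position 6 → W
n=10: only reaches 8(W), 7(W), all W → L
n=11: only reaches 9(W), 8(W), all W → L
n=12: reaches L-position 10 → W
n=13: reaches L-position 11 → W
From 13, the L positions reachable in one move are: 11, 10. Any move reaching one of these is winning.

Remove 2, leaving 11.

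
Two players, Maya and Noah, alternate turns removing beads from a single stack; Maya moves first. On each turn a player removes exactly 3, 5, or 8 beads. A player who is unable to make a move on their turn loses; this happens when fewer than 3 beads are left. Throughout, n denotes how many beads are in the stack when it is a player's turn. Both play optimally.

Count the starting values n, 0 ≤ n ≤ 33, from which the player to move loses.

10

Build the W/L table. Terminal = L. A non-terminal position is W if it has a move to some L; otherwise it is L.
n=0: no move → L
n=1: no move → L
n=2: no move → L
n=3: reaches L-position 0 → W
n=4: reaches L-position 1 → W
n=5: reaches L-position 2 → W
n=6: reaches L-position 1 → W
n=7: reaches L-position 2 → W
n=8: reaches L-position 0 → W
n=9: reaches L-position 1 → W
n=10: reaches L-position 2 → W
n=11: only reaches 8(W), 6(W), 3(W), all W → L
n=12: only reaches 9(W), 7(W), 4(W), all W → L
n=13: only reaches 10(W), 8(W), 5(W), all W → L
n=14: reaches L-position 11 → W
n=15: reaches L-position 12 → W
n=16: reaches L-position 13 → W
n=17: reaches L-position 12 → W
n=18: reaches L-position 13 → W
n=19: reaches L-position 11 → W
n=20: reaches L-position 12 → W
n=21: reaches L-position 13 → W
n=22: only reaches 19(W), 17(W), 14(W), all W → L
n=23: only reaches 20(W), 18(W), 15(W), all W → L
n=24: only reaches 21(W), 19(W), 16(W), all W → L
n=25: reaches L-position 22 → W
n=26: reaches L-position 23 → W
n=27: reaches L-position 24 → W
n=28: reaches L-position 23 → W
n=29: reaches L-position 24 → W
n=30: reaches L-position 22 → W
n=31: reaches L-position 23 → W
n=32: reaches L-position 24 → W
n=33: only reaches 30(W), 28(W), 25(W), all W → L
L entries with 0 ≤ n ≤ 33: n = 0, 1, 2, 11, 12, 13, 22, 23, 24, 33; that makes 10.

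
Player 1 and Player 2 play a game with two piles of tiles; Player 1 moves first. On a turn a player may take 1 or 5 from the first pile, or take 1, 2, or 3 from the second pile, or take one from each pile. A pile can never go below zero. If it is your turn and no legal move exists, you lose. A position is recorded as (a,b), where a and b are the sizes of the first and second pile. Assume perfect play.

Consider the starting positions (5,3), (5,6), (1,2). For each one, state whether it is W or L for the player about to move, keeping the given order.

Compute win/loss labels from the base case upward. A position with no move is L. Any other position is W if it can reach an L in one move, else L.
No move ever increases a pile, so every position that can arise here has a ≤ 5 and b ≤ 6; it is enough to label the cells with 0 ≤ a ≤ 5 and 0 ≤ b ≤ 6.
Every move lowers a or b (never raises either), so fill the grid row by row in increasing a, and left to right within a row: each cell's successors are then already labelled.
      b=0  b=1  b=2  b=3  b=4  b=5  b=6
a=0:    L    W    W    W    L    W    W
a=1:    W    W    L    W    W    W    L
a=2:    L    W    W    W    L    W    W
a=3:    W    W    L    W    W    W    L
a=4:    L    W    W    W    L    W    W
a=5:    W    W    L    W    W    W    L
Cells with no legal move (terminal, hence L): (0,0).
The remaining L cells, each justified by listing all of its moves:
(0,4): L (options (0,3)(W), (0,2)(W), (0,1)(W) are all W)
(1,2): L (options (0,2)(W), (1,1)(W), (1,0)(W), (0,1)(W) are all W)
(1,6): L (options (0,6)(W), (1,5)(W), (1,4)(W), (1,3)(W), (0,5)(W) are all W)
(2,0): L (sole option (1,0)(W) is W)
(2,4): L (options (1,4)(W), (2,3)(W), (2,2)(W), (2,1)(W), (1,3)(W) are all W)
(3,2): L (options (2,2)(W), (3,1)(W), (3,0)(W), (2,1)(W) are all W)
(3,6): L (options (2,6)(W), (3,5)(W), (3,4)(W), (3,3)(W), (2,5)(W) are all W)
(4,0): L (sole option (3,0)(W) is W)
(4,4): L (options (3,4)(W), (4,3)(W), (4,2)(W), (4,1)(W), (3,3)(W) are all W)
(5,2): L (options (4,2)(W), (0,2)(W), (5,1)(W), (5,0)(W), (4,1)(W) are all W)
(5,6): L (options (4,6)(W), (0,6)(W), (5,5)(W), (5,4)(W), (5,3)(W), (4,5)(W) are all W)
Every other cell has at least one move into one of the L cells above, so it is W.
(5,3): the move to (5,2) reaches an L cell, so W
(5,6): one of the L cells justified above, so L
(1,2): one of the L cells justified above, so L

(5,3): W, (5,6): L, (1,2): L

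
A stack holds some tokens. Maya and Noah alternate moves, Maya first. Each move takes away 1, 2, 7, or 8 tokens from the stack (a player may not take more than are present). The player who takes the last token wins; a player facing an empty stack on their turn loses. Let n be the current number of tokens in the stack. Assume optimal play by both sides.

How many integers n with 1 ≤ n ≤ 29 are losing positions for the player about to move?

Build the W/L table. Terminal = L. A non-terminal position is W if it has a move to some L; otherwise it is L.
n=0: no move → L
n=1: W (go to 0, an L position)
n=2: W (go to 0, an L position)
n=3: L (options 2(W), 1(W) are all W)
n=4: W (go to 3, an L position)
n=5: W (go to 3, an L position)
n=6: L (options 5(W), 4(W) are all W)
n=7: W (go to 6, an L position)
n=8: W (go to 6, an L position)
n=9: L (options 8(W), 7(W), 2(W), 1(W) are all W)
n=10: W (go to 9, an L position)
n=11: W (go to 9, an L position)
n=12: L (options 11(W), 10(W), 5(W), 4(W) are all W)
n=13: W (go to 12, an L position)
n=14: W (go to 12, an L position)
n=15: L (options 14(W), 13(W), 8(W), 7(W) are all W)
n=16: W (go to 15, an L position)
n=17: W (go to 15, an L position)
n=18: L (options 17(W), 16(W), 11(W), 10(W) are all W)
n=19: W (go to 18, an L position)
n=20: W (go to 18, an L position)
n=21: L (options 20(W), 19(W), 14(W), 13(W) are all W)
n=22: W (go to 21, an L position)
n=23: W (go to 21, an L position)
n=24: L (options 23(W), 22(W), 17(W), 16(W) are all W)
n=25: W (go to 24, an L position)
n=26: W (go to 24, an L position)
n=27: L (options 26(W), 25(W), 20(W), 19(W) are all W)
n=28: W (go to 27, an L position)
n=29: W (go to 27, an L position)
L entries with 1 ≤ n ≤ 29 (n=0 is outside the asked range and is not counted): n = 3, 6, 9, 12, 15, 18, 21, 24, 27; that makes 9.

9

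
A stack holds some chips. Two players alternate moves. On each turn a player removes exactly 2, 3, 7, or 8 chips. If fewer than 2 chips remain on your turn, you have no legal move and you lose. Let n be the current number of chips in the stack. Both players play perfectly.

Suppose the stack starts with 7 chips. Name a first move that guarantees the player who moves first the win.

Remove 2, leaving 5.

Classify positions by backward induction: terminal positions (no move available) are L. From any other position, the mover wins iff some move reaches an L.
n=0: no move → L
n=1: no move → L
n=2: W (go to 0, an L position)
n=3: W (go to 1, an L position)
n=4: W (go to 1, an L position)
n=5: L (options 3(W), 2(W) are all W)
n=6: L (options 4(W), 3(W) are all W)
n=7: W (go to 5, an L position)
From 7, the L positions reachable in one move are: 5, 0. Any move reaching one of these is winning.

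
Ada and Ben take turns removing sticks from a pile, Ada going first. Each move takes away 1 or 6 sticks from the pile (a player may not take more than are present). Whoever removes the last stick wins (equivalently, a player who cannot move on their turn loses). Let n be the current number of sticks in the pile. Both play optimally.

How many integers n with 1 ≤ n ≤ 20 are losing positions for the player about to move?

8

Work bottom-up. With no move the player to move loses. Otherwise the position is W if at least one move leads to an L position for the opponent, and L if every move leads to a W.
n=0: no move → L
n=1: can move to 0, which is L ⇒ W
n=2: the only move is to 1(W), a W ⇒ L
n=3: can move to 2, which is L ⇒ W
n=4: the only move is to 3(W), a W ⇒ L
n=5: can move to 4, which is L ⇒ W
n=6: can move to 0, which is L ⇒ W
n=7: moves to 6(W), 1(W); every one is W ⇒ L
n=8: can move to 7, which is L ⇒ W
n=9: moves to 8(W), 3(W); every one is W ⇒ L
n=10: can move to 9, which is L ⇒ W
n=11: moves to 10(W), 5(W); every one is W ⇒ L
n=12: can move to 11, which is L ⇒ W
n=13: can move to 7, which is L ⇒ W
n=14: moves to 13(W), 8(W); every one is W ⇒ L
n=15: can move to 14, which is L ⇒ W
n=16: moves to 15(W), 10(W); every one is W ⇒ L
n=17: can move to 16, which is L ⇒ W
n=18: moves to 17(W), 12(W); every one is W ⇒ L
n=19: can move to 18, which is L ⇒ W
n=20: can move to 14, which is L ⇒ W
L entries with 1 ≤ n ≤ 20 (n=0 is outside the asked range and is not counted): n = 2, 4, 7, 9, 11, 14, 16, 18; that makes 8.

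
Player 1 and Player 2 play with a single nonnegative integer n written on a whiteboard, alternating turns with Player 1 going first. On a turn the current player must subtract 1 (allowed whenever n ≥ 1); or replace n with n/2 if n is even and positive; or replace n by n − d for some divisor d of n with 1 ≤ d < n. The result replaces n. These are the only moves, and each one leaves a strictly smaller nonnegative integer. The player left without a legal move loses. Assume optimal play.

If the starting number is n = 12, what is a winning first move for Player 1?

Compute win/loss labels from the base case upward. A position with no move is L. Any other position is W if it can reach an L in one move, else L.
n=0: no move → L
n=1: can move to 0, which is L ⇒ W
n=2: the only move is to 1(W), a W ⇒ L
n=3: can move to 2, which is L ⇒ W
n=4: can move to 2, which is L ⇒ W
n=5: the only move is to 4(W), a W ⇒ L
n=6: can move to 5, which is L ⇒ W
n=7: the only move is to 6(W), a W ⇒ L
n=8: can move to 7, which is L ⇒ W
n=9: moves to 6(W), 8(W); every one is W ⇒ L
n=10: can move to 5, which is L ⇒ W
n=11: the only move is to 10(W), a W ⇒ L
n=12: can move to 9, which is L ⇒ W
From 12, the L positions reachable in one move are: 9, 11. Any move reaching one of these is winning.

Move to 9.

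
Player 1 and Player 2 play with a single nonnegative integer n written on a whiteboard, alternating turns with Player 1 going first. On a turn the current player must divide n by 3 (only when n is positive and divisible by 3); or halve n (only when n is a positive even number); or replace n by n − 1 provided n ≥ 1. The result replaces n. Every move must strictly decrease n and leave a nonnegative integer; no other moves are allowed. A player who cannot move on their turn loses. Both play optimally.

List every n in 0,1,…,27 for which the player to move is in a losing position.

0, 2, 5, 7, 9, 11, 13, 16, 19, 23, 25

Build the W/L table. Terminal = L. A non-terminal position is W if it has a move to some L; otherwise it is L.
n=0: no move → L
n=1: →0(L), so W
n=2: →1(W) only, which is W, so L
n=3: →2(L), so W
n=4: →2(L), so W
n=5: →4(W) only, which is W, so L
n=6: →2(L), so W
n=7: →6(W) only, which is W, so L
n=8: →7(L), so W
n=9: →3(W), 8(W) — all W, so L
n=10: →5(L), so W
n=11: →10(W) only, which is W, so L
n=12: →11(L), so W
n=13: →12(W) only, which is W, so L
n=14: →7(L), so W
n=15: →5(L), so W
n=16: →8(W), 15(W) — all W, so L
n=17: →16(L), so W
n=18: →9(L), so W
n=19: →18(W) only, which is W, so L
n=20: →19(L), so W
n=21: →7(L), so W
n=22: →11(L), so W
n=23: →22(W) only, which is W, so L
n=24: →23(L), so W
n=25: →24(W) only, which is W, so L
n=26: →13(L), so W
n=27: →9(L), so W
The losing starting values of n are exactly the entries labelled L in this table (11 of them).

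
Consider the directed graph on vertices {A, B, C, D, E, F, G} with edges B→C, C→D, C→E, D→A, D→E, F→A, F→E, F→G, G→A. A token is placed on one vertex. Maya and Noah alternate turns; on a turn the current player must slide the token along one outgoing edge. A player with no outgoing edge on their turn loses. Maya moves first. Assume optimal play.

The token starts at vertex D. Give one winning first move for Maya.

Compute win/loss labels from the base case upward. A position with no move is L. Any other position is W if it can reach an L in one move, else L.
Every edge goes from a vertex to one that appears earlier in the order A, E, G, D, F, C, B, so processing vertices in that order labels each vertex after all of its successors.
A: no outgoing edge → L
E: no outgoing edge → L
G: W (go to A, an L position)
D: W (go to E, an L position)
F: W (go to E, an L position)
C: W (go to E, an L position)
B: L (sole option C(W) is W)
From D, the L positions reachable in one move are: E, A. Any move reaching one of these is winning.

Move to E.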